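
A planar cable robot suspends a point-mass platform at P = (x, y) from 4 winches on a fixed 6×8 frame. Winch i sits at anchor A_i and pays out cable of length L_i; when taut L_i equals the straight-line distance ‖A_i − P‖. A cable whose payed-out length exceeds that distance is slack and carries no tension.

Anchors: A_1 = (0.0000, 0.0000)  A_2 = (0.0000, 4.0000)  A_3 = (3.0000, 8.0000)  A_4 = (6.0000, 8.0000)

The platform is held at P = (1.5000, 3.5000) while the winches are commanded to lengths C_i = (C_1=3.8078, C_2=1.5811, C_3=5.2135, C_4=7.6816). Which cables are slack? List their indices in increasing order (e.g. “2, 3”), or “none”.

3, 4

cable 1: L_1 = ‖A_1−P‖ = 3.8079;  C_1 = 3.8078 → taut
cable 2: L_2 = ‖A_2−P‖ = 1.5811;  C_2 = 1.5811 → taut
cable 3: L_3 = ‖A_3−P‖ = 4.7434;  C_3 = 5.2135 → slack
cable 4: L_4 = ‖A_4−P‖ = 6.3640;  C_4 = 7.6816 → slack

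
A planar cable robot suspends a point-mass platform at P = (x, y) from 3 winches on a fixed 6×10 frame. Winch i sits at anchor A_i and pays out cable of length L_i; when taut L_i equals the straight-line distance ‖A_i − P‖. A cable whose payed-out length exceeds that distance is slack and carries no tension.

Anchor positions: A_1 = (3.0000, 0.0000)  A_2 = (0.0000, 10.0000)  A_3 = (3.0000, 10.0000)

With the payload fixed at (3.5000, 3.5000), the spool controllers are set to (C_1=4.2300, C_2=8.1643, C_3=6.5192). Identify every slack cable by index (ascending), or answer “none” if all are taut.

1, 2

cable 1: L_1 = ‖A_1−P‖ = 3.5355;  C_1 = 4.2300 → slack
cable 2: L_2 = ‖A_2−P‖ = 7.3824;  C_2 = 8.1643 → slack
cable 3: L_3 = ‖A_3−P‖ = 6.5192;  C_3 = 6.5192 → taut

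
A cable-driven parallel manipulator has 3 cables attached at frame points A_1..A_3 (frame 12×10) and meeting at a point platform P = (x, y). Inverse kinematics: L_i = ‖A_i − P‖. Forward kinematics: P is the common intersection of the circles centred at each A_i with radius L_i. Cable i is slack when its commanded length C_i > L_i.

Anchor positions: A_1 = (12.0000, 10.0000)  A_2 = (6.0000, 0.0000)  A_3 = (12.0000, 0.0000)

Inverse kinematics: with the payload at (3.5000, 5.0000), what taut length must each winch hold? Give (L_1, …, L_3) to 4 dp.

(9.8615, 5.5902, 9.8615)

cable 1: Δx=8.5000, Δy=5.0000; L_1 = √(Δx²+Δy²) = 9.8615
cable 2: Δx=2.5000, Δy=-5.0000; L_2 = √(Δx²+Δy²) = 5.5902
cable 3: Δx=8.5000, Δy=-5.0000; L_3 = √(Δx²+Δy²) = 9.8615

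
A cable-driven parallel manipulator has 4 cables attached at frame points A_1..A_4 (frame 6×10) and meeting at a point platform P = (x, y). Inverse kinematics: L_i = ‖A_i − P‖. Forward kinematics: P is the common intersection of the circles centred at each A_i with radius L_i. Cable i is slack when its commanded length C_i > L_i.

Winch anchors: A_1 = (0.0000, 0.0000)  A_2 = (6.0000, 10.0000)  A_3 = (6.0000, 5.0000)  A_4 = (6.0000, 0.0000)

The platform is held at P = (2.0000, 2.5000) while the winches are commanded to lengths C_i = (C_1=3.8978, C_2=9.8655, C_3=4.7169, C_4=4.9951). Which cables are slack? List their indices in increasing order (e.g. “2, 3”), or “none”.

1, 2, 4

cable 1: L_1 = ‖A_1−P‖ = 3.2016;  C_1 = 3.8978 → slack
cable 2: L_2 = ‖A_2−P‖ = 8.5000;  C_2 = 9.8655 → slack
cable 3: L_3 = ‖A_3−P‖ = 4.7170;  C_3 = 4.7169 → taut
cable 4: L_4 = ‖A_4−P‖ = 4.7170;  C_4 = 4.9951 → slack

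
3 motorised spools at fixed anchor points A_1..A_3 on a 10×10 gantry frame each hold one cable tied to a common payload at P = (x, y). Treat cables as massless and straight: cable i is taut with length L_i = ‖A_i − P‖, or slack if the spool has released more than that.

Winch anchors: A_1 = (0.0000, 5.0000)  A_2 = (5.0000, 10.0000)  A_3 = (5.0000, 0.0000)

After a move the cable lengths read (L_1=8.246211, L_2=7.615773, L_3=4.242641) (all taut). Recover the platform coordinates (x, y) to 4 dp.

(8.0000, 3.0000)

each cable: (A_i−P)·(A_i−P) = L_i²; let k_i = ‖A_i‖²−L_i²
k_1 = 0.0000+25.0000−68.0000 = -43.0000
row 1: -10.0000x − 10.0000y = -110.0000  (k_2=67.0000)
row 2: -10.0000x + 10.0000y = -50.0000  (k_3=7.0000)
Cramer on rows 1–2 → x = 8.0000, y = 3.0000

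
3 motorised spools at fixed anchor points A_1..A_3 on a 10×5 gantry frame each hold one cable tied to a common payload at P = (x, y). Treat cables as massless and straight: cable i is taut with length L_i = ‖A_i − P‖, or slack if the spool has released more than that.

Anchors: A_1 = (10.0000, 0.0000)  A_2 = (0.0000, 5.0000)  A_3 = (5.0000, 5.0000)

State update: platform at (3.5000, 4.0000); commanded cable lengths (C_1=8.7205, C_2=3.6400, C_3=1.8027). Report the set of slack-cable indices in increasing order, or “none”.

cable 1: √((6.5000)²+(-4.0000)²)=7.6322, C_1=8.7205: slack
cable 2: √((-3.5000)²+(1.0000)²)=3.6401, C_2=3.6400: taut
cable 3: √((1.5000)²+(1.0000)²)=1.8028, C_3=1.8027: taut

1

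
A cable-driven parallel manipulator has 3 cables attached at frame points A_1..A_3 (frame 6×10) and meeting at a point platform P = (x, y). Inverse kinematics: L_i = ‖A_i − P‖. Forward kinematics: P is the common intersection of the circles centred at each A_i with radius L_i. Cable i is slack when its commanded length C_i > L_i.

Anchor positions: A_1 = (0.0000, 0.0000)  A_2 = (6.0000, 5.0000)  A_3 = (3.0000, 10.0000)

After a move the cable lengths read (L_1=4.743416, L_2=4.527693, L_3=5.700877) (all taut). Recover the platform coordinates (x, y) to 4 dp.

(1.5000, 4.5000)

expand ‖A_i−P‖²=L_i² and subtract eq 1 (k_i ≔ ‖A_i‖²−L_i²)
k_1 = 0.0000+0.0000−22.5000 = -22.5000
eq1−eq2 → [-12.0000  -10.0000]·P = -63.0000
eq1−eq3 → [-6.0000  -20.0000]·P = -99.0000
2×2 solve → P = (1.5000, 4.5000)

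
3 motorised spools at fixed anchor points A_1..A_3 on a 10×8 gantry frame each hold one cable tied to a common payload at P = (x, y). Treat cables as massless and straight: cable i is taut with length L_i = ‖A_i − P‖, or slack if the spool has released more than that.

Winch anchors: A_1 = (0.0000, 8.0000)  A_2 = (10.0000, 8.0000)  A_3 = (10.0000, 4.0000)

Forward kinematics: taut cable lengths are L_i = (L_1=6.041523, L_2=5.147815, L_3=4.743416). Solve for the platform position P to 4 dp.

expand ‖A_i−P‖²=L_i² and subtract eq 1 (q_i ≔ ‖A_i‖²−L_i²)
q_1 = 0.0000+64.0000−36.5000 = 27.5000
eq1−eq2 → [-20.0000  0.0000]·P = -110.0000
eq1−eq3 → [-20.0000  8.0000]·P = -66.0000
2×2 solve → P = (5.5000, 5.5000)

(5.5000, 5.5000)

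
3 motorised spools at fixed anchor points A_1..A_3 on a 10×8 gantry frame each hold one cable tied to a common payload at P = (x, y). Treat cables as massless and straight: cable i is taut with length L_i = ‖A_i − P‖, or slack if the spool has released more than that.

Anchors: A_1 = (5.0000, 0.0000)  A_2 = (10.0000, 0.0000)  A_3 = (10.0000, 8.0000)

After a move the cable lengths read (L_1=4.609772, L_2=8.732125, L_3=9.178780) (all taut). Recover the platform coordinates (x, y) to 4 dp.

expand ‖A_i−P‖²=L_i² and subtract eq 1 (c_i ≔ ‖A_i‖²−L_i²)
c_1 = 25.0000+0.0000−21.2500 = 3.7500
eq1−eq2 → [-10.0000  0.0000]·P = -20.0000
eq1−eq3 → [-10.0000  -16.0000]·P = -76.0000
2×2 solve → P = (2.0000, 3.5000)

(2.0000, 3.5000)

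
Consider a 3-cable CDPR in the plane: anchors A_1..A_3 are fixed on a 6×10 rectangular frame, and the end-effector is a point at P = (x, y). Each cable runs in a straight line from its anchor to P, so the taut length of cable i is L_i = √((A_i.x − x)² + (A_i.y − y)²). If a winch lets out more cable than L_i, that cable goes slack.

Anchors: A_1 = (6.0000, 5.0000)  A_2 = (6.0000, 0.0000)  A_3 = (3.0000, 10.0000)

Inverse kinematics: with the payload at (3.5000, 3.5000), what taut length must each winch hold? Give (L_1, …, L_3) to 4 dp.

(2.9155, 4.3012, 6.5192)

L_1 = √((6.0000−3.5000)² + (5.0000−3.5000)²) = 2.9155
L_2 = √((6.0000−3.5000)² + (0.0000−3.5000)²) = 4.3012
L_3 = √((3.0000−3.5000)² + (10.0000−3.5000)²) = 6.5192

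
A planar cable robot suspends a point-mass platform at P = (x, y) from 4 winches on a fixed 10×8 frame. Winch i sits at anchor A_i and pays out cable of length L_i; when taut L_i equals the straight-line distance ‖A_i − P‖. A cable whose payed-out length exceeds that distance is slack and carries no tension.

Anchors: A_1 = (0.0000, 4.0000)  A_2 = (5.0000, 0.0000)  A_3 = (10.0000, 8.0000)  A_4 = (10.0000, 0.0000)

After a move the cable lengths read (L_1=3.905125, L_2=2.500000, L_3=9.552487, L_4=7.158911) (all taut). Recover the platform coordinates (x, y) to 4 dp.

each cable: (A_i−P)·(A_i−P) = L_i²; let c_i = ‖A_i‖²−L_i²
c_1 = 0.0000+16.0000−15.2500 = 0.7500
row 1: -10.0000x + 8.0000y = -18.0000  (c_2=18.7500)
row 2: -20.0000x − 8.0000y = -72.0000  (c_3=72.7500)
row 3: -20.0000x + 8.0000y = -48.0000  (c_4=48.7500)
Cramer on rows 1–2 → x = 3.0000, y = 1.5000
check cable 4: ‖A_4−P‖² = 51.2500 ≈ L_4² = 51.2500 ✓

(3.0000, 1.5000)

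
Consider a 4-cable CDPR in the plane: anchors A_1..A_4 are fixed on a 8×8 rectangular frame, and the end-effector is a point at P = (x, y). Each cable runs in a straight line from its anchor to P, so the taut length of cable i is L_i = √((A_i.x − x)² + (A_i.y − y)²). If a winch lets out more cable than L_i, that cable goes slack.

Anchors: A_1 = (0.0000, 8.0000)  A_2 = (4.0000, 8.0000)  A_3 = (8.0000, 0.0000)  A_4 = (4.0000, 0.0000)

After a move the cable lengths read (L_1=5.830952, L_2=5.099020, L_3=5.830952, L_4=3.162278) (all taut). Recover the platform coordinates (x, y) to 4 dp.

circle eqns → linear via eq_j − eq_1; set k_j = A_j·A_j − L_j²
k_1 = 0.0000+64.0000−34.0000 = 30.0000
-8.0000·x + 0.0000·y = k_1−k_2 = -24.0000
-16.0000·x + 16.0000·y = k_1−k_3 = 0.0000
-8.0000·x + 16.0000·y = k_1−k_4 = 24.0000
solve first two rows → x=3.0000, y=3.0000
check cable 4: ‖A_4−P‖² = 10.0000 ≈ L_4² = 10.0000 ✓

(3.0000, 3.0000)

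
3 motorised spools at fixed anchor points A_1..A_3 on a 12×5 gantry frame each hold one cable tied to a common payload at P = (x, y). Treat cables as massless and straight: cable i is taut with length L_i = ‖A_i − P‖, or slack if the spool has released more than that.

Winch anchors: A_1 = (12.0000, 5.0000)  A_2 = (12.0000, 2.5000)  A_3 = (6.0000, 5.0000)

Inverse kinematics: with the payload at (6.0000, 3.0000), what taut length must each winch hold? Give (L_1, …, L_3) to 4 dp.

(6.3246, 6.0208, 2.0000)

L_1 = √((12.0000−6.0000)² + (5.0000−3.0000)²) = 6.3246
L_2 = √((12.0000−6.0000)² + (2.5000−3.0000)²) = 6.0208
L_3 = √((6.0000−6.0000)² + (5.0000−3.0000)²) = 2.0000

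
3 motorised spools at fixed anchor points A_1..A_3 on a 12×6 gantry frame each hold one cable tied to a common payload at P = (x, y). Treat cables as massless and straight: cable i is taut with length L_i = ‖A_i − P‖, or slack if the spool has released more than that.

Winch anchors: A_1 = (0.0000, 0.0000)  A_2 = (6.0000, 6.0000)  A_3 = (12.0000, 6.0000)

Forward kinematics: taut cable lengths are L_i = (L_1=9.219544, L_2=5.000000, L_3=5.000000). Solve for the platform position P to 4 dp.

expand ‖A_i−P‖²=L_i² and subtract eq 1 (c_i ≔ ‖A_i‖²−L_i²)
c_1 = 0.0000+0.0000−85.0000 = -85.0000
eq1−eq2 → [-12.0000  -12.0000]·P = -132.0000
eq1−eq3 → [-24.0000  -12.0000]·P = -240.0000
2×2 solve → P = (9.0000, 2.0000)

(9.0000, 2.0000)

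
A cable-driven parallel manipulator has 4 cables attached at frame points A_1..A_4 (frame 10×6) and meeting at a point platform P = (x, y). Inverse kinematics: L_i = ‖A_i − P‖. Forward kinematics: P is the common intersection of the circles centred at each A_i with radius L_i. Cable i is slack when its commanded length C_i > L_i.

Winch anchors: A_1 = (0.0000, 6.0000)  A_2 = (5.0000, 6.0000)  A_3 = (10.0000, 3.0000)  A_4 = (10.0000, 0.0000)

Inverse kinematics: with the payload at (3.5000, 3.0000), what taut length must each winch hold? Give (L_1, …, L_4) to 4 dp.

(4.6098, 3.3541, 6.5000, 7.1589)

L_1 = √((0.0000−3.5000)² + (6.0000−3.0000)²) = 4.6098
L_2 = √((5.0000−3.5000)² + (6.0000−3.0000)²) = 3.3541
L_3 = √((10.0000−3.5000)² + (3.0000−3.0000)²) = 6.5000
L_4 = √((10.0000−3.5000)² + (0.0000−3.0000)²) = 7.1589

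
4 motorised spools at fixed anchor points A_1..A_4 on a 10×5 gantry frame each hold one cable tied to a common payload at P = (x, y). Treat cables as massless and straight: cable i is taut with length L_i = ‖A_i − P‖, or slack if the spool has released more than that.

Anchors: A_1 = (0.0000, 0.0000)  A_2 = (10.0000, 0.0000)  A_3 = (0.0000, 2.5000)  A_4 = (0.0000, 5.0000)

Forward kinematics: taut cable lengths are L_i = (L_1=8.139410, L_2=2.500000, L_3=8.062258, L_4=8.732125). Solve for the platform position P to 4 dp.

circle eqns → linear via eq_j − eq_1; set k_j = A_j·A_j − L_j²
k_1 = 0.0000+0.0000−66.2500 = -66.2500
-20.0000·x + 0.0000·y = k_1−k_2 = -160.0000
0.0000·x − 5.0000·y = k_1−k_3 = -7.5000
0.0000·x − 10.0000·y = k_1−k_4 = -15.0000
solve first two rows → x=8.0000, y=1.5000
check cable 4: ‖A_4−P‖² = 76.2500 ≈ L_4² = 76.2500 ✓

(8.0000, 1.5000)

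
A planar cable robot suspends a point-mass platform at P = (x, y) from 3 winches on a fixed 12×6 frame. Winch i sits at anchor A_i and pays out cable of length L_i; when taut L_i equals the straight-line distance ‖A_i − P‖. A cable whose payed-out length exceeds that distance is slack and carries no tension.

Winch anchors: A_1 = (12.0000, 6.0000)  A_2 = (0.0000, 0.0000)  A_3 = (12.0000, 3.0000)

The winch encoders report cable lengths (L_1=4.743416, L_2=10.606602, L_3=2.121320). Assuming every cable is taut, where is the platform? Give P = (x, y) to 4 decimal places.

(10.5000, 1.5000)

each cable: (A_i−P)·(A_i−P) = L_i²; let k_i = ‖A_i‖²−L_i²
k_1 = 144.0000+36.0000−22.5000 = 157.5000
row 1: 24.0000x + 12.0000y = 270.0000  (k_2=-112.5000)
row 2: 0.0000x + 6.0000y = 9.0000  (k_3=148.5000)
Cramer on rows 1–2 → x = 10.5000, y = 1.5000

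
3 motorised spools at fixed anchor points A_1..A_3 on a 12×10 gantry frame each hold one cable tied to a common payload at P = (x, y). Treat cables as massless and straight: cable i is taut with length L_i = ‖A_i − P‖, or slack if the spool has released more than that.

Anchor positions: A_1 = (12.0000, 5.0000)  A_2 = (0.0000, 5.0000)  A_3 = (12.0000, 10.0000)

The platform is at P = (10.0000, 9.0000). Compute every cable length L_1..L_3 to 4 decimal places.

(4.4721, 10.7703, 2.2361)

L_1: Δ = A_1−P = (2.0000, -4.0000) → ‖Δ‖ = √20.0000 = 4.4721
L_2: Δ = A_2−P = (-10.0000, -4.0000) → ‖Δ‖ = √116.0000 = 10.7703
L_3: Δ = A_3−P = (2.0000, 1.0000) → ‖Δ‖ = √5.0000 = 2.2361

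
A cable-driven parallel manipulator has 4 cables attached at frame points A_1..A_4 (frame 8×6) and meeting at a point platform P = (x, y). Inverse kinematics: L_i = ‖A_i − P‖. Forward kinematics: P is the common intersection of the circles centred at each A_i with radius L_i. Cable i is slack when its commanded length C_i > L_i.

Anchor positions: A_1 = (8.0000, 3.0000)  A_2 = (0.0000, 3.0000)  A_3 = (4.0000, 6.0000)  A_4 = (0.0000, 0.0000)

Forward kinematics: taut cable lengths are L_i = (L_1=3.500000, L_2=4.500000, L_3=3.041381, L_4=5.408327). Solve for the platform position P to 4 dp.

circle eqns → linear via eq_j − eq_1; set k_j = A_j·A_j − L_j²
k_1 = 64.0000+9.0000−12.2500 = 60.7500
16.0000·x + 0.0000·y = k_1−k_2 = 72.0000
8.0000·x − 6.0000·y = k_1−k_3 = 18.0000
16.0000·x + 6.0000·y = k_1−k_4 = 90.0000
solve first two rows → x=4.5000, y=3.0000
check cable 4: ‖A_4−P‖² = 29.2500 ≈ L_4² = 29.2500 ✓

(4.5000, 3.0000)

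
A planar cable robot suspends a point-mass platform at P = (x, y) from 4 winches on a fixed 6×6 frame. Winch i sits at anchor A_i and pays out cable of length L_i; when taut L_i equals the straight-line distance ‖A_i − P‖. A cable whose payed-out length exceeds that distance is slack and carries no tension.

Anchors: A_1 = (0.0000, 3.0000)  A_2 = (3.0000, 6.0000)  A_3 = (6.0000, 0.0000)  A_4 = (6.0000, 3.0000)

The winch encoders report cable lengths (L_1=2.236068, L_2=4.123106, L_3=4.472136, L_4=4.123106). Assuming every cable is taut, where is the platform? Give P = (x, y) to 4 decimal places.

circle eqns → linear via eq_j − eq_1; set q_j = A_j·A_j − L_j²
q_1 = 0.0000+9.0000−5.0000 = 4.0000
-6.0000·x − 6.0000·y = q_1−q_2 = -24.0000
-12.0000·x + 6.0000·y = q_1−q_3 = -12.0000
-12.0000·x + 0.0000·y = q_1−q_4 = -24.0000
solve first two rows → x=2.0000, y=2.0000
check cable 4: ‖A_4−P‖² = 17.0000 ≈ L_4² = 17.0000 ✓

(2.0000, 2.0000)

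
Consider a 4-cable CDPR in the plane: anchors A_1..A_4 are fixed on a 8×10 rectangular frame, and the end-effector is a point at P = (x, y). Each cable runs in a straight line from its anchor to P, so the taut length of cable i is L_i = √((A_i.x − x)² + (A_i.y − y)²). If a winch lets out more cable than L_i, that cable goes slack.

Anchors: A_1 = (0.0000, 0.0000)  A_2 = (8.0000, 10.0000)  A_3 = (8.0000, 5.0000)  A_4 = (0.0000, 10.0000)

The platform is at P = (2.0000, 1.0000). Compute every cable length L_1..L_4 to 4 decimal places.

L_1 = √((0.0000−2.0000)² + (0.0000−1.0000)²) = 2.2361
L_2 = √((8.0000−2.0000)² + (10.0000−1.0000)²) = 10.8167
L_3 = √((8.0000−2.0000)² + (5.0000−1.0000)²) = 7.2111
L_4 = √((0.0000−2.0000)² + (10.0000−1.0000)²) = 9.2195

(2.2361, 10.8167, 7.2111, 9.2195)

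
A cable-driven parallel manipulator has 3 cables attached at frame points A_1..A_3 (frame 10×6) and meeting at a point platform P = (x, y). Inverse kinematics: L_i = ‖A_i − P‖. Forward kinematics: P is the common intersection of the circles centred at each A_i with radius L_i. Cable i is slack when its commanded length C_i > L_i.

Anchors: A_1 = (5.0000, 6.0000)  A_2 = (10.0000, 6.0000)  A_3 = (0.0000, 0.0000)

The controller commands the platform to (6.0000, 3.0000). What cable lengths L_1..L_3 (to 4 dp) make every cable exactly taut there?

(3.1623, 5.0000, 6.7082)

L_1 = √((5.0000−6.0000)² + (6.0000−3.0000)²) = 3.1623
L_2 = √((10.0000−6.0000)² + (6.0000−3.0000)²) = 5.0000
L_3 = √((0.0000−6.0000)² + (0.0000−3.0000)²) = 6.7082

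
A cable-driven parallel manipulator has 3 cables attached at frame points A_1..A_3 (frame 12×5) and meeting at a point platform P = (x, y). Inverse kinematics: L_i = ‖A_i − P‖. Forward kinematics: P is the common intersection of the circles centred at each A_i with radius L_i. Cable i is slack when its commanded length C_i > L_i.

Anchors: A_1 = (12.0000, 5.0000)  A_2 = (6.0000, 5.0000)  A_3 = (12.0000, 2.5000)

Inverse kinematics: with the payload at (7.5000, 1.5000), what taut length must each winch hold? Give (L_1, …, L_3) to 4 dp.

(5.7009, 3.8079, 4.6098)

L_1 = √((12.0000−7.5000)² + (5.0000−1.5000)²) = 5.7009
L_2 = √((6.0000−7.5000)² + (5.0000−1.5000)²) = 3.8079
L_3 = √((12.0000−7.5000)² + (2.5000−1.5000)²) = 4.6098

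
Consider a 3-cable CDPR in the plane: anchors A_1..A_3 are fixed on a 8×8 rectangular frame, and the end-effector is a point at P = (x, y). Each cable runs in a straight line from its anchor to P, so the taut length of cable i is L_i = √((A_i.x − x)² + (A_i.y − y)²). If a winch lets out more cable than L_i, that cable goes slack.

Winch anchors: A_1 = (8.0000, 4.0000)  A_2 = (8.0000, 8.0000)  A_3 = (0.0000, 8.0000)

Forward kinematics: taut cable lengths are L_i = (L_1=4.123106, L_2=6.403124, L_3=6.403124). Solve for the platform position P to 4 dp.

expand ‖A_i−P‖²=L_i² and subtract eq 1 (c_i ≔ ‖A_i‖²−L_i²)
c_1 = 64.0000+16.0000−17.0000 = 63.0000
eq1−eq2 → [0.0000  -8.0000]·P = -24.0000
eq1−eq3 → [16.0000  -8.0000]·P = 40.0000
2×2 solve → P = (4.0000, 3.0000)

(4.0000, 3.0000)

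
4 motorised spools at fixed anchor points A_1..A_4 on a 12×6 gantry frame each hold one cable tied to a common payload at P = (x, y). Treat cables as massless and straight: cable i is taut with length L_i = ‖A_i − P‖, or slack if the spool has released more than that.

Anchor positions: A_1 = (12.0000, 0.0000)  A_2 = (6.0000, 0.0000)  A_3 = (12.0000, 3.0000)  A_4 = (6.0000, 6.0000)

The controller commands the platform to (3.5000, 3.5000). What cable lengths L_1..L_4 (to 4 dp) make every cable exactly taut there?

(9.1924, 4.3012, 8.5147, 3.5355)

L_1 = √((12.0000−3.5000)² + (0.0000−3.5000)²) = 9.1924
L_2 = √((6.0000−3.5000)² + (0.0000−3.5000)²) = 4.3012
L_3 = √((12.0000−3.5000)² + (3.0000−3.5000)²) = 8.5147
L_4 = √((6.0000−3.5000)² + (6.0000−3.5000)²) = 3.5355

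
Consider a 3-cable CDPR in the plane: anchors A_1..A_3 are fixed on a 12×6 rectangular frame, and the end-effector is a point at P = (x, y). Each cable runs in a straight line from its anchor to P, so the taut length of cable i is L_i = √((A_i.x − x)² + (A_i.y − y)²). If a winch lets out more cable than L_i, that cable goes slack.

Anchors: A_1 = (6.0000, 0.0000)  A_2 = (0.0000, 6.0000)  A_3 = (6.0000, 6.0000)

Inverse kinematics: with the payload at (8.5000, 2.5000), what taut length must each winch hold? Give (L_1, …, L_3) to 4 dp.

cable 1: Δx=-2.5000, Δy=-2.5000; L_1 = √(Δx²+Δy²) = 3.5355
cable 2: Δx=-8.5000, Δy=3.5000; L_2 = √(Δx²+Δy²) = 9.1924
cable 3: Δx=-2.5000, Δy=3.5000; L_3 = √(Δx²+Δy²) = 4.3012

(3.5355, 9.1924, 4.3012)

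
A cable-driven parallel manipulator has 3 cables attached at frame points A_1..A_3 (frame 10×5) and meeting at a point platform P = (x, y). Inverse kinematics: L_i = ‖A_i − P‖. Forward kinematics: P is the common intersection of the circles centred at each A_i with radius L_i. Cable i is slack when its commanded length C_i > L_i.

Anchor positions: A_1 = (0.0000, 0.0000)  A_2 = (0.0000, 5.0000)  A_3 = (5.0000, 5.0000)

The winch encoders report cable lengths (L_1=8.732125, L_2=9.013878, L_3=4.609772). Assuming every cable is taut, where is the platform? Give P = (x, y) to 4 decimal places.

expand ‖A_i−P‖²=L_i² and subtract eq 1 (c_i ≔ ‖A_i‖²−L_i²)
c_1 = 0.0000+0.0000−76.2500 = -76.2500
eq1−eq2 → [0.0000  -10.0000]·P = -20.0000
eq1−eq3 → [-10.0000  -10.0000]·P = -105.0000
2×2 solve → P = (8.5000, 2.0000)

(8.5000, 2.0000)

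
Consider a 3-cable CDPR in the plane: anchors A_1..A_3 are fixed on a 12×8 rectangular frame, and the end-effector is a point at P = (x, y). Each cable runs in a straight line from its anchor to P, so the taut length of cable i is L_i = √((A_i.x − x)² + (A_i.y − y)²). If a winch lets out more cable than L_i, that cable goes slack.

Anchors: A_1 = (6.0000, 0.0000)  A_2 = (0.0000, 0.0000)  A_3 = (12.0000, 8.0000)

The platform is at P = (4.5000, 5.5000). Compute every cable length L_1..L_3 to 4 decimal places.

cable 1: Δx=1.5000, Δy=-5.5000; L_1 = √(Δx²+Δy²) = 5.7009
cable 2: Δx=-4.5000, Δy=-5.5000; L_2 = √(Δx²+Δy²) = 7.1063
cable 3: Δx=7.5000, Δy=2.5000; L_3 = √(Δx²+Δy²) = 7.9057

(5.7009, 7.1063, 7.9057)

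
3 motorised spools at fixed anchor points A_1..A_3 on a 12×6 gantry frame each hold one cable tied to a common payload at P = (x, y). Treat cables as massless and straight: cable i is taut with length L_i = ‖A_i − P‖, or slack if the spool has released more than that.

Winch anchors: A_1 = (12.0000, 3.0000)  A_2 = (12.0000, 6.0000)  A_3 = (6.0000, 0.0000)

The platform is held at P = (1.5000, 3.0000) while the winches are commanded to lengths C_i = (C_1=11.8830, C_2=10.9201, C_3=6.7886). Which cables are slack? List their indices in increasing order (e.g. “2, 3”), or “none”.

1, 3

cable 1: L_1 = ‖A_1−P‖ = 10.5000;  C_1 = 11.8830 → slack
cable 2: L_2 = ‖A_2−P‖ = 10.9202;  C_2 = 10.9201 → taut
cable 3: L_3 = ‖A_3−P‖ = 5.4083;  C_3 = 6.7886 → slack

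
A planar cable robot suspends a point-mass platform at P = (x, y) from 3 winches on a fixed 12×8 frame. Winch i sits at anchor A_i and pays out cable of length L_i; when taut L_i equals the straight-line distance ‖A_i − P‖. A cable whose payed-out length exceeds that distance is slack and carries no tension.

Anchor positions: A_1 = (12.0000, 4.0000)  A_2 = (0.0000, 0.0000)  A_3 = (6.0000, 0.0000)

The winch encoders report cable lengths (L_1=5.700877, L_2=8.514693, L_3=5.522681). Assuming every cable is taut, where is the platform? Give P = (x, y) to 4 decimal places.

(6.5000, 5.5000)

each cable: (A_i−P)·(A_i−P) = L_i²; let c_i = ‖A_i‖²−L_i²
c_1 = 144.0000+16.0000−32.5000 = 127.5000
row 1: 24.0000x + 8.0000y = 200.0000  (c_2=-72.5000)
row 2: 12.0000x + 8.0000y = 122.0000  (c_3=5.5000)
Cramer on rows 1–2 → x = 6.5000, y = 5.5000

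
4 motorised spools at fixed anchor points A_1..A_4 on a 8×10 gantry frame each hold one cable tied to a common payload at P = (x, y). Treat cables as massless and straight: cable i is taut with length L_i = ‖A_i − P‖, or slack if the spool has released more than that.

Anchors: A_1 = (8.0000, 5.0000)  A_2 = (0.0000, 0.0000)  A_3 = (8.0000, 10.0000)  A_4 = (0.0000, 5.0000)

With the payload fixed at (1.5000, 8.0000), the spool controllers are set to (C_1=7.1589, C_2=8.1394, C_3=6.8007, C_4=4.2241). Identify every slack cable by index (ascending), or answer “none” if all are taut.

cable 1: √((6.5000)²+(-3.0000)²)=7.1589, C_1=7.1589: taut
cable 2: √((-1.5000)²+(-8.0000)²)=8.1394, C_2=8.1394: taut
cable 3: √((6.5000)²+(2.0000)²)=6.8007, C_3=6.8007: taut
cable 4: √((-1.5000)²+(-3.0000)²)=3.3541, C_4=4.2241: slack

4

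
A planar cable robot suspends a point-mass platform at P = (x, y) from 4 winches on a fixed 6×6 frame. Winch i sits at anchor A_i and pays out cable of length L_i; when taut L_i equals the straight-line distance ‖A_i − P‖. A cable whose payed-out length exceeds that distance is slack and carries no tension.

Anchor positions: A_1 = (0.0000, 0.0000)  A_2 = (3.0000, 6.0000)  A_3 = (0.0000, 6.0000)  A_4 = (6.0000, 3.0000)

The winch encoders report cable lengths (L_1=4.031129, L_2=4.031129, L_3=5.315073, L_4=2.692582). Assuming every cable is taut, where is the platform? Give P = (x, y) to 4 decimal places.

(3.5000, 2.0000)

each cable: (A_i−P)·(A_i−P) = L_i²; let q_i = ‖A_i‖²−L_i²
q_1 = 0.0000+0.0000−16.2500 = -16.2500
row 1: -6.0000x − 12.0000y = -45.0000  (q_2=28.7500)
row 2: 0.0000x − 12.0000y = -24.0000  (q_3=7.7500)
row 3: -12.0000x − 6.0000y = -54.0000  (q_4=37.7500)
Cramer on rows 1–2 → x = 3.5000, y = 2.0000
check cable 4: ‖A_4−P‖² = 7.2500 ≈ L_4² = 7.2500 ✓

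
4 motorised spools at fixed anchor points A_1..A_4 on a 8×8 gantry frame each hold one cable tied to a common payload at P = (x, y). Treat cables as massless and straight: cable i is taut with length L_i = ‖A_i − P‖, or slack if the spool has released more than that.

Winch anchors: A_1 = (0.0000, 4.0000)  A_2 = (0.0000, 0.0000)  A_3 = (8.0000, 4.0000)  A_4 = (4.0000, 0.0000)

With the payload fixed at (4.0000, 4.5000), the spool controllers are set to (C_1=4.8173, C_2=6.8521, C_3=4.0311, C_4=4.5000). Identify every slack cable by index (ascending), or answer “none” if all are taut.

1, 2

i=1: geometric 4.0311 vs commanded 4.8173 ⇒ slack
i=2: geometric 6.0208 vs commanded 6.8521 ⇒ slack
i=3: geometric 4.0311 vs commanded 4.0311 ⇒ taut
i=4: geometric 4.5000 vs commanded 4.5000 ⇒ taut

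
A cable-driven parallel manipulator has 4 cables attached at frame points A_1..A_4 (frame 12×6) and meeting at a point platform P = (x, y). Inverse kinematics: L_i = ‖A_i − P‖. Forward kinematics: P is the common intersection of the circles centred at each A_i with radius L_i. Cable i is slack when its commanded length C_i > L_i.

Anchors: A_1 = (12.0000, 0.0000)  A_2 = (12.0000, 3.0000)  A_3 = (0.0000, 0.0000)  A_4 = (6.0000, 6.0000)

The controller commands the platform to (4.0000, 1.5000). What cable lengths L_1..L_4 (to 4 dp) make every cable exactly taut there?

L_1 = √((12.0000−4.0000)² + (0.0000−1.5000)²) = 8.1394
L_2 = √((12.0000−4.0000)² + (3.0000−1.5000)²) = 8.1394
L_3 = √((0.0000−4.0000)² + (0.0000−1.5000)²) = 4.2720
L_4 = √((6.0000−4.0000)² + (6.0000−1.5000)²) = 4.9244

(8.1394, 8.1394, 4.2720, 4.9244)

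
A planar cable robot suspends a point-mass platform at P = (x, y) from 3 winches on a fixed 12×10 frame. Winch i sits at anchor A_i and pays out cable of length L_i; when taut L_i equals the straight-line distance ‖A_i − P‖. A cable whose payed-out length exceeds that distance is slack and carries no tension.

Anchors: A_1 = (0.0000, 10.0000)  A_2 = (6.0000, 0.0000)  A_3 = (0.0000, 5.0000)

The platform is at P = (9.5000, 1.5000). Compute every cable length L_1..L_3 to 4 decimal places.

(12.7475, 3.8079, 10.1242)

L_1 = √((0.0000−9.5000)² + (10.0000−1.5000)²) = 12.7475
L_2 = √((6.0000−9.5000)² + (0.0000−1.5000)²) = 3.8079
L_3 = √((0.0000−9.5000)² + (5.0000−1.5000)²) = 10.1242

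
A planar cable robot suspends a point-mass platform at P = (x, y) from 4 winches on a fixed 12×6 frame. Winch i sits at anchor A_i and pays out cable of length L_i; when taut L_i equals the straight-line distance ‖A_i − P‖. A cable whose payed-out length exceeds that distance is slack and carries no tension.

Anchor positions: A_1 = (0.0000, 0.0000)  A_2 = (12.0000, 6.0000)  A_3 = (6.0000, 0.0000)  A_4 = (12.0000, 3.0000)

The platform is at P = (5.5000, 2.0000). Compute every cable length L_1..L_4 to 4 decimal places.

cable 1: Δx=-5.5000, Δy=-2.0000; L_1 = √(Δx²+Δy²) = 5.8523
cable 2: Δx=6.5000, Δy=4.0000; L_2 = √(Δx²+Δy²) = 7.6322
cable 3: Δx=0.5000, Δy=-2.0000; L_3 = √(Δx²+Δy²) = 2.0616
cable 4: Δx=6.5000, Δy=1.0000; L_4 = √(Δx²+Δy²) = 6.5765

(5.8523, 7.6322, 2.0616, 6.5765)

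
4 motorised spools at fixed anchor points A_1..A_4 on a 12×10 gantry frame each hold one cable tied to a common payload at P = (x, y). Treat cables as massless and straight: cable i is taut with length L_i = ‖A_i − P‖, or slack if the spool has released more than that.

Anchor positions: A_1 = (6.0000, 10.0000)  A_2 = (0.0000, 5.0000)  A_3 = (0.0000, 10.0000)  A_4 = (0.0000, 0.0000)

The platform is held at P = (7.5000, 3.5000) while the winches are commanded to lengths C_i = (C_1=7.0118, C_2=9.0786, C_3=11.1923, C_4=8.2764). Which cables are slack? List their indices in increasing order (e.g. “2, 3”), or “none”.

1, 2, 3

cable 1: L_1 = ‖A_1−P‖ = 6.6708;  C_1 = 7.0118 → slack
cable 2: L_2 = ‖A_2−P‖ = 7.6485;  C_2 = 9.0786 → slack
cable 3: L_3 = ‖A_3−P‖ = 9.9247;  C_3 = 11.1923 → slack
cable 4: L_4 = ‖A_4−P‖ = 8.2765;  C_4 = 8.2764 → taut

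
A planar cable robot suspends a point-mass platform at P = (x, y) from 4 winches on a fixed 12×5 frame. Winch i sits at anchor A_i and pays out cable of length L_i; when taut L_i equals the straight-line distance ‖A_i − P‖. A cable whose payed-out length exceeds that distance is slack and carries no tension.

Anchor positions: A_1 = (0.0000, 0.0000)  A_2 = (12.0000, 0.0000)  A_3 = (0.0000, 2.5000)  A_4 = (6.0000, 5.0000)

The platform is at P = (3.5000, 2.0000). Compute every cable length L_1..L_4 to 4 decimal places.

L_1 = √((0.0000−3.5000)² + (0.0000−2.0000)²) = 4.0311
L_2 = √((12.0000−3.5000)² + (0.0000−2.0000)²) = 8.7321
L_3 = √((0.0000−3.5000)² + (2.5000−2.0000)²) = 3.5355
L_4 = √((6.0000−3.5000)² + (5.0000−2.0000)²) = 3.9051

(4.0311, 8.7321, 3.5355, 3.9051)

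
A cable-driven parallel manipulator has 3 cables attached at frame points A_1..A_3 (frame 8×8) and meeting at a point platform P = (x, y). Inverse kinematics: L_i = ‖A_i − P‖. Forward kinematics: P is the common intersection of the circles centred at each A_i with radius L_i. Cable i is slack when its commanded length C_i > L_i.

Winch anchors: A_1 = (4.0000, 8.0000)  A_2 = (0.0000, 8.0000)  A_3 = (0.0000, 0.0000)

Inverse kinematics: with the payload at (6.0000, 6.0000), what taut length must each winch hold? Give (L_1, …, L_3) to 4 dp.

(2.8284, 6.3246, 8.4853)

cable 1: Δx=-2.0000, Δy=2.0000; L_1 = √(Δx²+Δy²) = 2.8284
cable 2: Δx=-6.0000, Δy=2.0000; L_2 = √(Δx²+Δy²) = 6.3246
cable 3: Δx=-6.0000, Δy=-6.0000; L_3 = √(Δx²+Δy²) = 8.4853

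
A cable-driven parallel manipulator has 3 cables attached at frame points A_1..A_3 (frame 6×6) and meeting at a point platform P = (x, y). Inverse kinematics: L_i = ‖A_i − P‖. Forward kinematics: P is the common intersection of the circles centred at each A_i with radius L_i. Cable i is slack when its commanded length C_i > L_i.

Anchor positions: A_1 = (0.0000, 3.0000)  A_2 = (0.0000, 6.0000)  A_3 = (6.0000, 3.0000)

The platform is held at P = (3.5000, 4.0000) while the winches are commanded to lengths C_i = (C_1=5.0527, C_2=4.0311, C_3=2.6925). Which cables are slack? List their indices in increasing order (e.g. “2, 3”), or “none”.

1

i=1: geometric 3.6401 vs commanded 5.0527 ⇒ slack
i=2: geometric 4.0311 vs commanded 4.0311 ⇒ taut
i=3: geometric 2.6926 vs commanded 2.6925 ⇒ taut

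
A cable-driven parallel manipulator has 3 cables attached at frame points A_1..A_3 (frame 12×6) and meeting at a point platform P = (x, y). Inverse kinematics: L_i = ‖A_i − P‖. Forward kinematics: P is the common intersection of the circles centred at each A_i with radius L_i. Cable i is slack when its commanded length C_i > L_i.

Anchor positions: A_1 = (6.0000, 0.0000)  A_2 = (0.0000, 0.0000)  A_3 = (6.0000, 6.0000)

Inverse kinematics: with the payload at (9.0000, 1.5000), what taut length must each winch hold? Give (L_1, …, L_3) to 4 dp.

L_1 = √((6.0000−9.0000)² + (0.0000−1.5000)²) = 3.3541
L_2 = √((0.0000−9.0000)² + (0.0000−1.5000)²) = 9.1241
L_3 = √((6.0000−9.0000)² + (6.0000−1.5000)²) = 5.4083

(3.3541, 9.1241, 5.4083)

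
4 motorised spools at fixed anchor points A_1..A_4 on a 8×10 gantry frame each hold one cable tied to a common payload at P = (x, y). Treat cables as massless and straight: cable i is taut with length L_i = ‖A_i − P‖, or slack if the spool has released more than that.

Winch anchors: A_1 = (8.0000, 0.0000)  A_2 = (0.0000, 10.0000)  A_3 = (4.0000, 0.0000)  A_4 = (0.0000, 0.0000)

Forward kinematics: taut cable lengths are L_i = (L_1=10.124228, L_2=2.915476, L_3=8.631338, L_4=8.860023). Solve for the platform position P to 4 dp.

(2.5000, 8.5000)

expand ‖A_i−P‖²=L_i² and subtract eq 1 (k_i ≔ ‖A_i‖²−L_i²)
k_1 = 64.0000+0.0000−102.5000 = -38.5000
eq1−eq2 → [16.0000  -20.0000]·P = -130.0000
eq1−eq3 → [8.0000  0.0000]·P = 20.0000
eq1−eq4 → [16.0000  0.0000]·P = 40.0000
2×2 solve → P = (2.5000, 8.5000)
check cable 4: ‖A_4−P‖² = 78.5000 ≈ L_4² = 78.5000 ✓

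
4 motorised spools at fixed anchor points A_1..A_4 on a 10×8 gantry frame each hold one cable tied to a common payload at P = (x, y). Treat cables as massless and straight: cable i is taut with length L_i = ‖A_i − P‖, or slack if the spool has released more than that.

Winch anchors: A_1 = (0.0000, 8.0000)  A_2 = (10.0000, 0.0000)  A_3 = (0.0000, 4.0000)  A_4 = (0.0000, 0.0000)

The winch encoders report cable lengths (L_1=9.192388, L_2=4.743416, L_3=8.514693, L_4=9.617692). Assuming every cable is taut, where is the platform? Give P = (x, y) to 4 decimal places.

circle eqns → linear via eq_j − eq_1; set k_j = A_j·A_j − L_j²
k_1 = 0.0000+64.0000−84.5000 = -20.5000
-20.0000·x + 16.0000·y = k_1−k_2 = -98.0000
0.0000·x + 8.0000·y = k_1−k_3 = 36.0000
0.0000·x + 16.0000·y = k_1−k_4 = 72.0000
solve first two rows → x=8.5000, y=4.5000
check cable 4: ‖A_4−P‖² = 92.5000 ≈ L_4² = 92.5000 ✓

(8.5000, 4.5000)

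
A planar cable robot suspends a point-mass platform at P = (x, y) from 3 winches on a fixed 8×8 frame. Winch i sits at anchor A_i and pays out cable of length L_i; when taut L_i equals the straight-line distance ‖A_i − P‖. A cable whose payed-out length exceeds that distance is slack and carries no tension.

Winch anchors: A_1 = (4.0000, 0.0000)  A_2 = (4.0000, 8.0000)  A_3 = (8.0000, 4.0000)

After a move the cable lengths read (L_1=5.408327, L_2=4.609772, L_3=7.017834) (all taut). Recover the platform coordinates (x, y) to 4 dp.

(1.0000, 4.5000)

expand ‖A_i−P‖²=L_i² and subtract eq 1 (c_i ≔ ‖A_i‖²−L_i²)
c_1 = 16.0000+0.0000−29.2500 = -13.2500
eq1−eq2 → [0.0000  -16.0000]·P = -72.0000
eq1−eq3 → [-8.0000  -8.0000]·P = -44.0000
2×2 solve → P = (1.0000, 4.5000)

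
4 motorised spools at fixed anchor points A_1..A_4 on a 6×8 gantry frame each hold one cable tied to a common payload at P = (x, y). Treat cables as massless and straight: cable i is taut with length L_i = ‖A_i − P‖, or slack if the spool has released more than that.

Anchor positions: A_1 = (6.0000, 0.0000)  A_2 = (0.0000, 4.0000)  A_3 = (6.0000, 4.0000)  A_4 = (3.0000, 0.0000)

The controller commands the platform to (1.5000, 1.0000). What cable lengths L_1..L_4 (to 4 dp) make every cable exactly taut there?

(4.6098, 3.3541, 5.4083, 1.8028)

cable 1: Δx=4.5000, Δy=-1.0000; L_1 = √(Δx²+Δy²) = 4.6098
cable 2: Δx=-1.5000, Δy=3.0000; L_2 = √(Δx²+Δy²) = 3.3541
cable 3: Δx=4.5000, Δy=3.0000; L_3 = √(Δx²+Δy²) = 5.4083
cable 4: Δx=1.5000, Δy=-1.0000; L_4 = √(Δx²+Δy²) = 1.8028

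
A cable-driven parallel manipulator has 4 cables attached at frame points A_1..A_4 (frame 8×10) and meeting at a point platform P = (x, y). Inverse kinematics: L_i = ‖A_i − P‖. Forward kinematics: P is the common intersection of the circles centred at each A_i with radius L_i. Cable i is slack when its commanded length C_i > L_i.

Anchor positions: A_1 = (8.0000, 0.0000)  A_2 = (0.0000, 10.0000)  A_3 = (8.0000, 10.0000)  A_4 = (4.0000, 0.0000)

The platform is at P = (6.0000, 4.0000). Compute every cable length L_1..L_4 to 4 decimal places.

(4.4721, 8.4853, 6.3246, 4.4721)

L_1 = √((8.0000−6.0000)² + (0.0000−4.0000)²) = 4.4721
L_2 = √((0.0000−6.0000)² + (10.0000−4.0000)²) = 8.4853
L_3 = √((8.0000−6.0000)² + (10.0000−4.0000)²) = 6.3246
L_4 = √((4.0000−6.0000)² + (0.0000−4.0000)²) = 4.4721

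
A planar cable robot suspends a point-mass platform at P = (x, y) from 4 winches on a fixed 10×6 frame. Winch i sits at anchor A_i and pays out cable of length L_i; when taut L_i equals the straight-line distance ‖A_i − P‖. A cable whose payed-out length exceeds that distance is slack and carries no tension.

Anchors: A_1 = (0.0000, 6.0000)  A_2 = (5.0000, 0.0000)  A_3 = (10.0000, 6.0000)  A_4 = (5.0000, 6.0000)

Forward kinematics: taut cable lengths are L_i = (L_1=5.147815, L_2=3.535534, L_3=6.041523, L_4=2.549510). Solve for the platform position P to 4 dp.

each cable: (A_i−P)·(A_i−P) = L_i²; let q_i = ‖A_i‖²−L_i²
q_1 = 0.0000+36.0000−26.5000 = 9.5000
row 1: -10.0000x + 12.0000y = -3.0000  (q_2=12.5000)
row 2: -20.0000x + 0.0000y = -90.0000  (q_3=99.5000)
row 3: -10.0000x + 0.0000y = -45.0000  (q_4=54.5000)
Cramer on rows 1–2 → x = 4.5000, y = 3.5000
check cable 4: ‖A_4−P‖² = 6.5000 ≈ L_4² = 6.5000 ✓

(4.5000, 3.5000)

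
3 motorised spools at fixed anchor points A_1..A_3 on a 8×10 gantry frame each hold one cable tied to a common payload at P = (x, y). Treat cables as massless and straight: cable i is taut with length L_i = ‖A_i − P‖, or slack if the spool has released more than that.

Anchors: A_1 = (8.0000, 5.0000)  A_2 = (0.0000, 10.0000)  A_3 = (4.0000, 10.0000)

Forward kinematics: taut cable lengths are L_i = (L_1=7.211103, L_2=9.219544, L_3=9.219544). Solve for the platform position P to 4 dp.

each cable: (A_i−P)·(A_i−P) = L_i²; let q_i = ‖A_i‖²−L_i²
q_1 = 64.0000+25.0000−52.0000 = 37.0000
row 1: 16.0000x − 10.0000y = 22.0000  (q_2=15.0000)
row 2: 8.0000x − 10.0000y = 6.0000  (q_3=31.0000)
Cramer on rows 1–2 → x = 2.0000, y = 1.0000

(2.0000, 1.0000)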